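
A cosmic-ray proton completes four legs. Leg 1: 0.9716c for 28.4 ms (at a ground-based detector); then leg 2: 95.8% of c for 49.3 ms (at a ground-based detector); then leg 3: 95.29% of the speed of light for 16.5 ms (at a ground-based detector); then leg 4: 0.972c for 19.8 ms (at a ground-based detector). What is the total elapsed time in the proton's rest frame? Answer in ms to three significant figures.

Leg 1: γ = 1/√(1 − 0.9716²) = 1/√0.05599 = 4.226; τ_1 = 28.4/4.226 = 6.720 ms.
Leg 2: β = 0.958; γ = 1/√(1 − 0.958²) = 1/√0.08224 = 3.487; τ_2 = 49.3/3.487 = 14.14 ms.
Leg 3: β = 0.9529; γ = 1/√(1 − 0.9529²) = 1/√0.09198 = 3.297; τ_3 = 16.5/3.297 = 5.004 ms.
Leg 4: γ = 1/√(1 − 0.972²) = 1/√0.05522 = 4.256; τ_4 = 19.8/4.256 = 4.653 ms.
Total: 6.720 + 14.14 + 5.004 + 4.653 ms.

τ = 30.5 ms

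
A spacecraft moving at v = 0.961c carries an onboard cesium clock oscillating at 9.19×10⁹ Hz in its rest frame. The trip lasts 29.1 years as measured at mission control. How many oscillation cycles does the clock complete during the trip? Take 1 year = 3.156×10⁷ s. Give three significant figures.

N = 2.33×10¹⁸

γ = 1/√(1 − 0.961²) = 1/√0.07648 = 3.616
The oscillator's own cycle count is N = f × τ where τ is the proper time aboard the spacecraft. τ = Δt/γ = 29.1/3.616 = 8.048 years = 2.540×10⁸ s.
N = 9.19×10⁹ × 2.540×10⁸ = 2.334×10¹⁸.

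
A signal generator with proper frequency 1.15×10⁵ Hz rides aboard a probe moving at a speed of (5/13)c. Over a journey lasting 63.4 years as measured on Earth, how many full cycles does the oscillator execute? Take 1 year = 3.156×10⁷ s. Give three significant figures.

N = 2.12×10¹⁴

γ = 1/√(1 − (5/13)²) = 13/12 ≈ 1.083
The oscillator's own cycle count is N = f × τ where τ is the proper time aboard the probe. τ = Δt/γ = 63.4/1.083 = 58.52 years = 1.847×10⁹ s.
N = 1.15×10⁵ × 1.847×10⁹ = 2.124×10¹⁴.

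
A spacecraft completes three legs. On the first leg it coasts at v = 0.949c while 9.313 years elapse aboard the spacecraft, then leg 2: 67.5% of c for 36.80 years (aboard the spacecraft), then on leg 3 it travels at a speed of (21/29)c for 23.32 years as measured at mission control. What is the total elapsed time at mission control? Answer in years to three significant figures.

Δt = 103 years

Leg 1: γ = 1/√(1 − 0.949²) = 1/√0.09940 = 3.172; Δt_1 = 3.172 × 9.313 = 29.54 years.
Leg 2: β = 0.675; γ = 1/√(1 − 0.675²) = 1/√0.5444 = 1.355; Δt_2 = 1.355 × 36.80 = 49.88 years.
Leg 3: 23.32 years is already measured at mission control.
Total: 29.54 + 49.88 + 23.32 years.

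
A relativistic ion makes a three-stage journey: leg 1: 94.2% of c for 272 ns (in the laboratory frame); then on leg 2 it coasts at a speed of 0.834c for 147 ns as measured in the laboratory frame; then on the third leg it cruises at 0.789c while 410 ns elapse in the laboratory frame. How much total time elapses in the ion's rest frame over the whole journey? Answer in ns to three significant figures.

Leg 1: β = 0.942; γ = 1/√(1 − 0.942²) = 1/√0.1126 = 2.980; τ_1 = 272/2.980 = 91.29 ns.
Leg 2: γ = 1/√(1 − 0.834²) = 1/√0.3044 = 1.812; τ_2 = 147/1.812 = 81.11 ns.
Leg 3: γ = 1/√(1 − 0.789²) = 1/√0.3775 = 1.628; τ_3 = 410/1.628 = 251.9 ns.
Total: 91.29 + 81.11 + 251.9 ns.

τ = 424 ns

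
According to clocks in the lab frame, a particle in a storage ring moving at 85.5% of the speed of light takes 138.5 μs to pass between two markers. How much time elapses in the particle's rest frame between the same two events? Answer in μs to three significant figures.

β = 0.855; γ = 1/√(1 − 0.855²) = 1/√0.2690 = 1.928
The interval measured in the lab frame is the dilated one; the clock in the particle's rest frame measures the proper time τ = Δt/γ = 138.5/1.928 μs.

τ = 71.8 μs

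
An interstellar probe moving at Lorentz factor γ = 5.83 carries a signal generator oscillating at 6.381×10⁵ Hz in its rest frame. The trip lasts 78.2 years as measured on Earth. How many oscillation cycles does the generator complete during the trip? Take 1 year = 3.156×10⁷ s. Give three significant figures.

N = 2.70×10¹⁴

γ = 5.83
The oscillator's own cycle count is N = f × τ where τ is the proper time aboard the probe. τ = Δt/γ = 78.2/5.830 = 13.41 years = 4.233×10⁸ s.
N = 6.381×10⁵ × 4.233×10⁸ = 2.701×10¹⁴.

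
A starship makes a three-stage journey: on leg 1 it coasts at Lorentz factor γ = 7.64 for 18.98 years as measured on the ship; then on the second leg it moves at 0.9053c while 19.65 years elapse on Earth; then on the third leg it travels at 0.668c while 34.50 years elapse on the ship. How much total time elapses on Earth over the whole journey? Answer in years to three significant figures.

Leg 1: γ = 7.64; Δt_1 = 7.640 × 18.98 = 145.0 years.
Leg 2: 19.65 years is already measured on Earth.
Leg 3: γ = 1/√(1 − 0.668²) = 1/√0.5538 = 1.344; Δt_3 = 1.344 × 34.50 = 46.36 years.
Total: 145.0 + 19.65 + 46.36 years.

Δt = 211 years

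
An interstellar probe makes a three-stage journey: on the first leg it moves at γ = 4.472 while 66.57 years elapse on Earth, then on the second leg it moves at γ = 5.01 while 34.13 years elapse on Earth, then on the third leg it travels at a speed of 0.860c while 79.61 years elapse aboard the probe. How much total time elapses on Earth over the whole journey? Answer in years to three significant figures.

Leg 1: 66.57 years is already measured on Earth.
Leg 2: 34.13 years is already measured on Earth.
Leg 3: γ = 1/√(1 − 0.860²) = 1/√0.2604 = 1.960; Δt_3 = 1.960 × 79.61 = 156.0 years.
Total: 66.57 + 34.13 + 156.0 years.

Δt = 257 years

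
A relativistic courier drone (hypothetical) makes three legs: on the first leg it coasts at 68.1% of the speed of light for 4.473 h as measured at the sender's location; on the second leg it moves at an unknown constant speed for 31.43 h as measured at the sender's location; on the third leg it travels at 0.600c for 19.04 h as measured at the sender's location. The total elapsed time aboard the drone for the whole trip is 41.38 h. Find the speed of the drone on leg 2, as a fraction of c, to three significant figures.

β = 0.686

Leg 1: β = 0.681; γ = 1/√(1 − 0.681²) = 1/√0.5362 = 1.366; τ_1 = 4.473/1.366 = 3.276 h.
Leg 2: speed unknown; τ_2 = 31.43/γ_2.
Leg 3: γ = 1/√(1 − 0.600²) = 5/4 = 1.250; τ_3 = 19.04/1.250 = 15.23 h.
Total proper time: 3.276 + τ_2 + 15.23 = 41.38, so τ_2 = 41.38 − 18.51 = 22.87 h.
γ_2 = 31.43/22.87 = 1.374; β = √(1 − 1/γ²) = √0.4704.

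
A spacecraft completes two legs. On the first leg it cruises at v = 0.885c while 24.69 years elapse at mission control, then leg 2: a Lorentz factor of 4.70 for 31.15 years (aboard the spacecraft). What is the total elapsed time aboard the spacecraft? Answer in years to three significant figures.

τ = 42.6 years

Leg 1: γ = 1/√(1 − 0.885²) = 1/√0.2168 = 2.148; τ_1 = 24.69/2.148 = 11.50 years.
Leg 2: 31.15 years is already measured aboard the spacecraft.
Total: 11.50 + 31.15 years.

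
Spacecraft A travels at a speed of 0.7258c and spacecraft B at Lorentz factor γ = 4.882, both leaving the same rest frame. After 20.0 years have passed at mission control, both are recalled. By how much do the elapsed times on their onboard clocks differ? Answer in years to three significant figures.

|τ_A − τ_B| = 9.66 years

A: γ = 1/√(1 − 0.7258²) = 1/√0.4732 = 1.454; τ_A = 20.0/1.454 = 13.76 years.
B: γ = 4.882; τ_B = 20.0/4.882 = 4.097 years.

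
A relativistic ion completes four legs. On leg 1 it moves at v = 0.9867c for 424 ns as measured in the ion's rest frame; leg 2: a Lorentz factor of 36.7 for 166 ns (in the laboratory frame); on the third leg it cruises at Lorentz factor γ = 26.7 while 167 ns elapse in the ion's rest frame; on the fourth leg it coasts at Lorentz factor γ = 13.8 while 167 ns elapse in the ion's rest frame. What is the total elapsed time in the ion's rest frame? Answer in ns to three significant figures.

Leg 1: 424 ns is already measured in the ion's rest frame.
Leg 2: γ = 36.7; τ_2 = 166/36.70 = 4.523 ns.
Leg 3: 167 ns is already measured in the ion's rest frame.
Leg 4: 167 ns is already measured in the ion's rest frame.
Total: 424.0 + 4.523 + 167.0 + 167.0 ns.

τ = 763 ns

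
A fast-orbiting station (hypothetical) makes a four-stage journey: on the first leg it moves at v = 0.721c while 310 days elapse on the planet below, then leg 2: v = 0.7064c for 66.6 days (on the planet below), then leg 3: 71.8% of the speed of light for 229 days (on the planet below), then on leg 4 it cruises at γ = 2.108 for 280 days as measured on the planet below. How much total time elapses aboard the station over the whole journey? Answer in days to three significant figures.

τ = 554 days

Leg 1: γ = 1/√(1 − 0.721²) = 1/√0.4802 = 1.443; τ_1 = 310/1.443 = 214.8 days.
Leg 2: γ = 1/√(1 − 0.7064²) = 1/√0.5010 = 1.413; τ_2 = 66.6/1.413 = 47.14 days.
Leg 3: β = 0.718; γ = 1/√(1 − 0.718²) = 1/√0.4845 = 1.437; τ_3 = 229/1.437 = 159.4 days.
Leg 4: γ = 2.108; τ_4 = 280/2.108 = 132.8 days.
Total: 214.8 + 47.14 + 159.4 + 132.8 days.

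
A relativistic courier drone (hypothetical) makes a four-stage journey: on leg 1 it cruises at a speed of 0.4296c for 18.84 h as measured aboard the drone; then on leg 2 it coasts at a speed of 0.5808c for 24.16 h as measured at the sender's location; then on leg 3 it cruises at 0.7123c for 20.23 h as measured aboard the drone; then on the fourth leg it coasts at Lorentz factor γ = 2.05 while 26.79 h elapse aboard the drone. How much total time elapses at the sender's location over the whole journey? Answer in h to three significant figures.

Leg 1: γ = 1/√(1 − 0.4296²) = 1/√0.8154 = 1.107; Δt_1 = 1.107 × 18.84 = 20.86 h.
Leg 2: 24.16 h is already measured at the sender's location.
Leg 3: γ = 1/√(1 − 0.7123²) = 1/√0.4926 = 1.425; Δt_3 = 1.425 × 20.23 = 28.82 h.
Leg 4: γ = 2.05; Δt_4 = 2.050 × 26.79 = 54.92 h.
Total: 20.86 + 24.16 + 28.82 + 54.92 h.

Δt = 129 h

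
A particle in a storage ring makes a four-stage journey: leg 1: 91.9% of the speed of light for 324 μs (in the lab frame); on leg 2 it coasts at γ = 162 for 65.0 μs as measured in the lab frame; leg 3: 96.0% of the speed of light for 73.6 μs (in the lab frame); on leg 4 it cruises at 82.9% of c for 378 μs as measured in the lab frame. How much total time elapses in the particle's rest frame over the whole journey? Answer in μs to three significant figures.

τ = 360 μs

Leg 1: β = 0.919; γ = 1/√(1 − 0.919²) = 1/√0.1554 = 2.536; τ_1 = 324/2.536 = 127.7 μs.
Leg 2: γ = 162; τ_2 = 65.0/162.0 = 0.4012 μs.
Leg 3: β = 0.960; γ = 1/√(1 − 0.960²) = 1/√0.07840 = 3.571; τ_3 = 73.6/3.571 = 20.61 μs.
Leg 4: β = 0.829; γ = 1/√(1 − 0.829²) = 1/√0.3128 = 1.788; τ_4 = 378/1.788 = 211.4 μs.
Total: 127.7 + 0.4012 + 20.61 + 211.4 μs.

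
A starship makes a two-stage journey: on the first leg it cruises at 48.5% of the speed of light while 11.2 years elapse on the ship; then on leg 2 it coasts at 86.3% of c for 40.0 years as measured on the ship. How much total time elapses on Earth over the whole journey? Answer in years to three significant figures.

Leg 1: β = 0.485; γ = 1/√(1 − 0.485²) = 1/√0.7648 = 1.143; Δt_1 = 1.143 × 11.2 = 12.81 years.
Leg 2: β = 0.863; γ = 1/√(1 − 0.863²) = 1/√0.2552 = 1.979; Δt_2 = 1.979 × 40.0 = 79.18 years.
Total: 12.81 + 79.18 years.

Δt = 92.0 years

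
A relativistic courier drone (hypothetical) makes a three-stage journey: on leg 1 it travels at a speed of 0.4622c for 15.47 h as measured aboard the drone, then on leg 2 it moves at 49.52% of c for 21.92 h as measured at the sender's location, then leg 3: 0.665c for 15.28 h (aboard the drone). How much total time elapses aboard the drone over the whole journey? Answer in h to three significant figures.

τ = 49.8 h

Leg 1: 15.47 h is already measured aboard the drone.
Leg 2: β = 0.4952; γ = 1/√(1 − 0.4952²) = 1/√0.7548 = 1.151; τ_2 = 21.92/1.151 = 19.04 h.
Leg 3: 15.28 h is already measured aboard the drone.
Total: 15.47 + 19.04 + 15.28 h.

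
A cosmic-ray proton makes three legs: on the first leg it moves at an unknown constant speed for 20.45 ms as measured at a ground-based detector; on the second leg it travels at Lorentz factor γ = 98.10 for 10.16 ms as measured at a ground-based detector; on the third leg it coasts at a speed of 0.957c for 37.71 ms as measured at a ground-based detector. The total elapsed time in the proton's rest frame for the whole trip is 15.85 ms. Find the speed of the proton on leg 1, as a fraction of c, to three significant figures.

β = 0.972

Leg 1: speed unknown; τ_1 = 20.45/γ_1.
Leg 2: γ = 98.10; τ_2 = 10.16/98.10 = 0.1036 ms.
Leg 3: γ = 1/√(1 − 0.957²) = 1/√0.08415 = 3.447; τ_3 = 37.71/3.447 = 10.94 ms.
Total proper time: τ_1 + 0.1036 + 10.94 = 15.85, so τ_1 = 15.85 − 11.04 = 4.807 ms.
γ_1 = 20.45/4.807 = 4.254; β = √(1 − 1/γ²) = √0.9447.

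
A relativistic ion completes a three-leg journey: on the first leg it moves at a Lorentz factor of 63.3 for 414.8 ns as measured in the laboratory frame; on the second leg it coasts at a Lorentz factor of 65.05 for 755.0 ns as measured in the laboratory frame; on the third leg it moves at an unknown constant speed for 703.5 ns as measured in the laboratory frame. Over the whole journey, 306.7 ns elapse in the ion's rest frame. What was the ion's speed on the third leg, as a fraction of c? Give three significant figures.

β = 0.912

Leg 1: γ = 63.3; τ_1 = 414.8/63.30 = 6.553 ns.
Leg 2: γ = 65.05; τ_2 = 755.0/65.05 = 11.61 ns.
Leg 3: speed unknown; τ_3 = 703.5/γ_3.
Total proper time: 6.553 + 11.61 + τ_3 = 306.7, so τ_3 = 306.7 − 18.16 = 288.5 ns.
γ_3 = 703.5/288.5 = 2.438; β = √(1 − 1/γ²) = √0.8318.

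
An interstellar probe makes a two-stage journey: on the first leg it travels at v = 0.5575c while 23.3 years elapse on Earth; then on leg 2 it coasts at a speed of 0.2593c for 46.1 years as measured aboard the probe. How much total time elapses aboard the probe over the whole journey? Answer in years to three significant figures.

Leg 1: γ = 1/√(1 − 0.5575²) = 1/√0.6892 = 1.205; τ_1 = 23.3/1.205 = 19.34 years.
Leg 2: 46.1 years is already measured aboard the probe.
Total: 19.34 + 46.10 years.

τ = 65.4 years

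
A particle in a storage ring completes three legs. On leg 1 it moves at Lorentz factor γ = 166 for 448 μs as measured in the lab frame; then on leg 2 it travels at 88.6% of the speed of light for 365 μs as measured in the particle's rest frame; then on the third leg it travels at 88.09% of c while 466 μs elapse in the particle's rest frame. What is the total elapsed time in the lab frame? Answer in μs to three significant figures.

Leg 1: 448 μs is already measured in the lab frame.
Leg 2: β = 0.886; γ = 1/√(1 − 0.886²) = 1/√0.2150 = 2.157; Δt_2 = 2.157 × 365 = 787.2 μs.
Leg 3: β = 0.8809; γ = 1/√(1 − 0.8809²) = 1/√0.2240 = 2.113; Δt_3 = 2.113 × 466 = 984.6 μs.
Total: 448.0 + 787.2 + 984.6 μs.

Δt = 2220 μs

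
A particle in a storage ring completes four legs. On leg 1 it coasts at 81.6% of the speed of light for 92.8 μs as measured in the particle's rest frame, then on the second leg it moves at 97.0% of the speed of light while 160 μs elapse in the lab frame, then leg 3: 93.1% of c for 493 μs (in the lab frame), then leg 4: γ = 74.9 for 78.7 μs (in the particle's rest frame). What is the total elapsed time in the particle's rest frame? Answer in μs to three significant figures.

Leg 1: 92.8 μs is already measured in the particle's rest frame.
Leg 2: β = 0.970; γ = 1/√(1 − 0.970²) = 1/√0.05910 = 4.113; τ_2 = 160/4.113 = 38.90 μs.
Leg 3: β = 0.931; γ = 1/√(1 − 0.931²) = 1/√0.1332 = 2.740; τ_3 = 493/2.740 = 180.0 μs.
Leg 4: 78.7 μs is already measured in the particle's rest frame.
Total: 92.80 + 38.90 + 180.0 + 78.70 μs.

τ = 390 μs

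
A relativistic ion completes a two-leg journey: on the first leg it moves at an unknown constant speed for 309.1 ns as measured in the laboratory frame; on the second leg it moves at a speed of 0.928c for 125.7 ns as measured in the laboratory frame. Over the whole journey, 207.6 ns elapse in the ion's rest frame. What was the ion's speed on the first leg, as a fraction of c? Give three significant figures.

Leg 1: speed unknown; τ_1 = 309.1/γ_1.
Leg 2: γ = 1/√(1 − 0.928²) = 1/√0.1388 = 2.684; τ_2 = 125.7/2.684 = 46.83 ns.
Total proper time: τ_1 + 46.83 = 207.6, so τ_1 = 207.6 − 46.83 = 160.8 ns.
γ_1 = 309.1/160.8 = 1.923; β = √(1 − 1/γ²) = √0.7295.

β = 0.854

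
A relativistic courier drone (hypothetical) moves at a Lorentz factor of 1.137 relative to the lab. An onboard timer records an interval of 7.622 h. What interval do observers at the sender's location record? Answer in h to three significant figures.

Δt = 8.67 h

γ = 1.137
The interval measured aboard the drone is the proper time (both events occur at the same place in that frame); the lab-frame interval is Δt = γτ = 1.137 × 7.622 h.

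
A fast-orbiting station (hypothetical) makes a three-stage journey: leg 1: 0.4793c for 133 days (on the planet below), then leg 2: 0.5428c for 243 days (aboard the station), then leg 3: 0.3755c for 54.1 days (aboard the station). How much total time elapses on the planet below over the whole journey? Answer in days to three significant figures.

Leg 1: 133 days is already measured on the planet below.
Leg 2: γ = 1/√(1 − 0.5428²) = 1/√0.7054 = 1.191; Δt_2 = 1.191 × 243 = 289.3 days.
Leg 3: γ = 1/√(1 − 0.3755²) = 1/√0.8590 = 1.079; Δt_3 = 1.079 × 54.1 = 58.37 days.
Total: 133.0 + 289.3 + 58.37 days.

Δt = 481 days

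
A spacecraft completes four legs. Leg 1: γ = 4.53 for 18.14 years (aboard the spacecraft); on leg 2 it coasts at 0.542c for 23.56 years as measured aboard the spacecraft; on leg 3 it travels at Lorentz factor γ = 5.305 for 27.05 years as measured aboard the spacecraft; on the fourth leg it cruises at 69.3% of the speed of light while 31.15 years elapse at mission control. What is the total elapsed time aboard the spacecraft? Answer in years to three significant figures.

τ = 91.2 years

Leg 1: 18.14 years is already measured aboard the spacecraft.
Leg 2: 23.56 years is already measured aboard the spacecraft.
Leg 3: 27.05 years is already measured aboard the spacecraft.
Leg 4: β = 0.693; γ = 1/√(1 − 0.693²) = 1/√0.5198 = 1.387; τ_4 = 31.15/1.387 = 22.46 years.
Total: 18.14 + 23.56 + 27.05 + 22.46 years.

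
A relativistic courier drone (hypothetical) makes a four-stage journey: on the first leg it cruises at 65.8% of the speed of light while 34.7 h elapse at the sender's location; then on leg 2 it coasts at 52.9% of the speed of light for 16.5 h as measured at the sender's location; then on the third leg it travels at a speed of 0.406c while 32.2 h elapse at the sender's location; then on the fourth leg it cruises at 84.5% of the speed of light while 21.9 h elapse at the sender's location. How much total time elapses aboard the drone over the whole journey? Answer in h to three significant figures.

τ = 81.3 h

Leg 1: β = 0.658; γ = 1/√(1 − 0.658²) = 1/√0.5670 = 1.328; τ_1 = 34.7/1.328 = 26.13 h.
Leg 2: β = 0.529; γ = 1/√(1 − 0.529²) = 1/√0.7202 = 1.178; τ_2 = 16.5/1.178 = 14.00 h.
Leg 3: γ = 1/√(1 − 0.406²) = 1/√0.8352 = 1.094; τ_3 = 32.2/1.094 = 29.43 h.
Leg 4: β = 0.845; γ = 1/√(1 − 0.845²) = 1/√0.2860 = 1.870; τ_4 = 21.9/1.870 = 11.71 h.
Total: 26.13 + 14.00 + 29.43 + 11.71 h.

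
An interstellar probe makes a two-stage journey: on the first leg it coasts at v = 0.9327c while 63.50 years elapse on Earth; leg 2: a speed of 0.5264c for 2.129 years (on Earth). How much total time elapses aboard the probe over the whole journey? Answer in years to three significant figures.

Leg 1: γ = 1/√(1 − 0.9327²) = 1/√0.1301 = 2.773; τ_1 = 63.50/2.773 = 22.90 years.
Leg 2: γ = 1/√(1 − 0.5264²) = 1/√0.7229 = 1.176; τ_2 = 2.129/1.176 = 1.810 years.
Total: 22.90 + 1.810 years.

τ = 24.7 years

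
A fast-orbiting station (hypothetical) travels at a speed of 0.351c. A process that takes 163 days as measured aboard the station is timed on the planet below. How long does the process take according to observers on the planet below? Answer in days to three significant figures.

γ = 1/√(1 − 0.351²) = 1/√0.8768 = 1.068
The interval measured aboard the station is the proper time (both events occur at the same place in that frame); the lab-frame interval is Δt = γτ = 1.068 × 163 days.

Δt = 174 days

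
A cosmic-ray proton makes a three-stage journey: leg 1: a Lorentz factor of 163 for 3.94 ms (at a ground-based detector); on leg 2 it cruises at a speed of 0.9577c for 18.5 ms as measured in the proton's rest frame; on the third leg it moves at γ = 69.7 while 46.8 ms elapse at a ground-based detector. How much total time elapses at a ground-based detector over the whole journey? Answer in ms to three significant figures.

Δt = 115 ms

Leg 1: 3.94 ms is already measured at a ground-based detector.
Leg 2: γ = 1/√(1 − 0.9577²) = 1/√0.08281 = 3.475; Δt_2 = 3.475 × 18.5 = 64.29 ms.
Leg 3: 46.8 ms is already measured at a ground-based detector.
Total: 3.940 + 64.29 + 46.80 ms.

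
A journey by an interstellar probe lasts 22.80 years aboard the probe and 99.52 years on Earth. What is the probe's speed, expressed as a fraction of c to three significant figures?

The proper time is measured aboard the probe (both events occur at the probe's location); Δt is measured on Earth. γ = Δt/τ = 99.52/22.80 = 4.365.
β = √(1 − 1/γ²) = √(1 − 0.05249) = √0.9475

v = 0.973c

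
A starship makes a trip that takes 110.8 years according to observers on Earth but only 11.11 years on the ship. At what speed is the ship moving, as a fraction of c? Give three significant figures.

v = 0.995c

The proper time is measured on the ship (both events occur at the ship's location); Δt is measured on Earth. γ = Δt/τ = 110.8/11.11 = 9.973.
β = √(1 − 1/γ²) = √(1 − 0.01005) = √0.9899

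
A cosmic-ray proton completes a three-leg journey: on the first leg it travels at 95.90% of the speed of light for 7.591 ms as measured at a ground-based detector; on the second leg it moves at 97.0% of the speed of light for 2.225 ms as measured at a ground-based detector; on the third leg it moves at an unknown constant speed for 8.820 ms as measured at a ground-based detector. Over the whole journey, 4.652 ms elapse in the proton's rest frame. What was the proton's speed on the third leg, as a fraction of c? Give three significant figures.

Leg 1: β = 0.9590; γ = 1/√(1 − 0.9590²) = 1/√0.08032 = 3.529; τ_1 = 7.591/3.529 = 2.151 ms.
Leg 2: β = 0.970; γ = 1/√(1 − 0.970²) = 1/√0.05910 = 4.113; τ_2 = 2.225/4.113 = 0.5409 ms.
Leg 3: speed unknown; τ_3 = 8.820/γ_3.
Total proper time: 2.151 + 0.5409 + τ_3 = 4.652, so τ_3 = 4.652 − 2.692 = 1.960 ms.
γ_3 = 8.820/1.960 = 4.501; β = √(1 − 1/γ²) = √0.9506.

β = 0.975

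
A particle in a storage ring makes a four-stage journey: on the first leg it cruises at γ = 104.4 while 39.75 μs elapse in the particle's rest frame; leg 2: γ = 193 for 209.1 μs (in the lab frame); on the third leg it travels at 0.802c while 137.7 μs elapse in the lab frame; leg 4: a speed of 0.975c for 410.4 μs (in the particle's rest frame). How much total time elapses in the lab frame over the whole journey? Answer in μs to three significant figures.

Leg 1: γ = 104.4; Δt_1 = 104.4 × 39.75 = 4150 μs.
Leg 2: 209.1 μs is already measured in the lab frame.
Leg 3: 137.7 μs is already measured in the lab frame.
Leg 4: γ = 1/√(1 − 0.975²) = 1/√0.04938 = 4.500; Δt_4 = 4.500 × 410.4 = 1847 μs.
Total: 4150 + 209.1 + 137.7 + 1847 μs.

Δt = 6340 μs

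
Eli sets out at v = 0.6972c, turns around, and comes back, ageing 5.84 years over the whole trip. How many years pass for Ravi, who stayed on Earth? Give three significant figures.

Δt = 8.15 years

γ = 1/√(1 − 0.6972²) = 1/√0.5139 = 1.395
Earth-frame duration is the dilated interval: Δt = γτ = 1.395 × 5.84 years.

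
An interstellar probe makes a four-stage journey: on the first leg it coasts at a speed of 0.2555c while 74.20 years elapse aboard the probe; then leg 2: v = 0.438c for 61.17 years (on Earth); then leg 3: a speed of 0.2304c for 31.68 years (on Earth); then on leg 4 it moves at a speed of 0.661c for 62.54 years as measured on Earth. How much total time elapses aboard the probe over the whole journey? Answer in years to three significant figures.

Leg 1: 74.20 years is already measured aboard the probe.
Leg 2: γ = 1/√(1 − 0.438²) = 1/√0.8082 = 1.112; τ_2 = 61.17/1.112 = 54.99 years.
Leg 3: γ = 1/√(1 − 0.2304²) = 1/√0.9469 = 1.028; τ_3 = 31.68/1.028 = 30.83 years.
Leg 4: γ = 1/√(1 − 0.661²) = 1/√0.5631 = 1.333; τ_4 = 62.54/1.333 = 46.93 years.
Total: 74.20 + 54.99 + 30.83 + 46.93 years.

τ = 207 years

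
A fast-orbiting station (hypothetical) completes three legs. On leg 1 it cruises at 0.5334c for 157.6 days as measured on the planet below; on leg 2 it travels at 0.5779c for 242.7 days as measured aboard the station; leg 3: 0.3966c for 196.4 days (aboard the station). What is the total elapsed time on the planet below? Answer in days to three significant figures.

Δt = 669 days

Leg 1: 157.6 days is already measured on the planet below.
Leg 2: γ = 1/√(1 − 0.5779²) = 1/√0.6660 = 1.225; Δt_2 = 1.225 × 242.7 = 297.4 days.
Leg 3: γ = 1/√(1 − 0.3966²) = 1/√0.8427 = 1.089; Δt_3 = 1.089 × 196.4 = 213.9 days.
Total: 157.6 + 297.4 + 213.9 days.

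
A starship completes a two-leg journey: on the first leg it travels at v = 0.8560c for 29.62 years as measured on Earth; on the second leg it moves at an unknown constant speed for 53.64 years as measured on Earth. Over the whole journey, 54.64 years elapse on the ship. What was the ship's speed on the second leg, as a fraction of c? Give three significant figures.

Leg 1: γ = 1/√(1 − 0.8560²) = 1/√0.2673 = 1.934; τ_1 = 29.62/1.934 = 15.31 years.
Leg 2: speed unknown; τ_2 = 53.64/γ_2.
Total proper time: 15.31 + τ_2 = 54.64, so τ_2 = 54.64 − 15.31 = 39.33 years.
γ_2 = 53.64/39.33 = 1.364; β = √(1 − 1/γ²) = √0.4625.

β = 0.680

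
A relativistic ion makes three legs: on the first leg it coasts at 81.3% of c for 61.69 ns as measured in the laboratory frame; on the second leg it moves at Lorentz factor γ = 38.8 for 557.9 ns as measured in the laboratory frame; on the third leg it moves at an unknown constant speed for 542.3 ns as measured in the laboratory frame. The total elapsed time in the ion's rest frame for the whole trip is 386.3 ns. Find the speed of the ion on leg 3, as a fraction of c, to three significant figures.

Leg 1: β = 0.813; γ = 1/√(1 − 0.813²) = 1/√0.3390 = 1.717; τ_1 = 61.69/1.717 = 35.92 ns.
Leg 2: γ = 38.8; τ_2 = 557.9/38.80 = 14.38 ns.
Leg 3: speed unknown; τ_3 = 542.3/γ_3.
Total proper time: 35.92 + 14.38 + τ_3 = 386.3, so τ_3 = 386.3 − 50.30 = 336.0 ns.
γ_3 = 542.3/336.0 = 1.614; β = √(1 − 1/γ²) = √0.6161.

β = 0.785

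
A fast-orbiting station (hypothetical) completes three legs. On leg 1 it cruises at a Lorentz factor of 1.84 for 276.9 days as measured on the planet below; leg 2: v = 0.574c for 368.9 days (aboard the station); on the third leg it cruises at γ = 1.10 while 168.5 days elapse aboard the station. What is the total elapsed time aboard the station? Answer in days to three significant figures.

τ = 688 days

Leg 1: γ = 1.84; τ_1 = 276.9/1.840 = 150.5 days.
Leg 2: 368.9 days is already measured aboard the station.
Leg 3: 168.5 days is already measured aboard the station.
Total: 150.5 + 368.9 + 168.5 days.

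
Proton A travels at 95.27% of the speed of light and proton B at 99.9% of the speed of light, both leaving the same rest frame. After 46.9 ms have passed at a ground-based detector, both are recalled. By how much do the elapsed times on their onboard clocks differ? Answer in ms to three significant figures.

|τ_A − τ_B| = 12.2 ms

A: β = 0.9527; γ = 1/√(1 − 0.9527²) = 1/√0.09236 = 3.290; τ_A = 46.9/3.290 = 14.25 ms.
B: β = 0.999; γ = 1/√(1 − 0.999²) = 1/√0.001999 = 22.37; τ_B = 46.9/22.37 = 2.097 ms.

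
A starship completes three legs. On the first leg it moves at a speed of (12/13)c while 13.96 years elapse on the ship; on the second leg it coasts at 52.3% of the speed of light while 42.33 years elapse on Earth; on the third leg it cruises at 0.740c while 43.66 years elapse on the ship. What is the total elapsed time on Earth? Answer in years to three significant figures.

Δt = 144 years

Leg 1: γ = 1/√(1 − (12/13)²) = 13/5 = 2.600; Δt_1 = 2.600 × 13.96 = 36.30 years.
Leg 2: 42.33 years is already measured on Earth.
Leg 3: γ = 1/√(1 − 0.740²) = 1/√0.4524 = 1.487; Δt_3 = 1.487 × 43.66 = 64.91 years.
Total: 36.30 + 42.33 + 64.91 years.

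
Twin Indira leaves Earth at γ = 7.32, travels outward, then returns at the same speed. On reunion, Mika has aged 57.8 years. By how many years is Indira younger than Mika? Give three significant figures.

γ = 7.32
Indira's elapsed proper time: τ = 57.8/7.320 = 7.896 years.
Age gap = Δt − τ = 57.8 − 7.896 years.

Δt − τ = 49.9 years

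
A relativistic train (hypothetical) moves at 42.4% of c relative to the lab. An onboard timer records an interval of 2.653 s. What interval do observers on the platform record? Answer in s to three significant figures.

Δt = 2.93 s

β = 0.424; γ = 1/√(1 − 0.424²) = 1/√0.8202 = 1.104
The interval measured on the train is the proper time (both events occur at the same place in that frame); the lab-frame interval is Δt = γτ = 1.104 × 2.653 s.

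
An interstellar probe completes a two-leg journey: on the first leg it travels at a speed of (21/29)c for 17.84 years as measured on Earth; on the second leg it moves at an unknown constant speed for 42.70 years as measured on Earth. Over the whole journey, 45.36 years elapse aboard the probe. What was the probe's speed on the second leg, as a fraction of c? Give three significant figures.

Leg 1: γ = 1/√(1 − (21/29)²) = 29/20 = 1.450; τ_1 = 17.84/1.450 = 12.30 years.
Leg 2: speed unknown; τ_2 = 42.70/γ_2.
Total proper time: 12.30 + τ_2 = 45.36, so τ_2 = 45.36 − 12.30 = 33.06 years.
γ_2 = 42.70/33.06 = 1.292; β = √(1 − 1/γ²) = √0.4007.

β = 0.633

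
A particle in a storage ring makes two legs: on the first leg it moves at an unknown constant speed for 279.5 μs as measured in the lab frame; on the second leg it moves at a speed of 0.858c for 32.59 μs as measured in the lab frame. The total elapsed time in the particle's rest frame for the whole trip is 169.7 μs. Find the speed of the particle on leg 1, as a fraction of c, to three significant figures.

β = 0.837

Leg 1: speed unknown; τ_1 = 279.5/γ_1.
Leg 2: γ = 1/√(1 − 0.858²) = 1/√0.2638 = 1.947; τ_2 = 32.59/1.947 = 16.74 μs.
Total proper time: τ_1 + 16.74 = 169.7, so τ_1 = 169.7 − 16.74 = 153.0 μs.
γ_1 = 279.5/153.0 = 1.827; β = √(1 − 1/γ²) = √0.7005.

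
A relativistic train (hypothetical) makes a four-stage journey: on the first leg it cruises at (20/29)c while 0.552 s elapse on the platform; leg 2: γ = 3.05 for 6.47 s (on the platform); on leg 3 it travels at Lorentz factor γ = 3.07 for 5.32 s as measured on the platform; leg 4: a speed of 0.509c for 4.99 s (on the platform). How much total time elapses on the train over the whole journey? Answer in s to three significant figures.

Leg 1: γ = 1/√(1 − (20/29)²) = 29/21 ≈ 1.381; τ_1 = 0.552/1.381 = 0.3997 s.
Leg 2: γ = 3.05; τ_2 = 6.47/3.050 = 2.121 s.
Leg 3: γ = 3.07; τ_3 = 5.32/3.070 = 1.733 s.
Leg 4: γ = 1/√(1 − 0.509²) = 1/√0.7409 = 1.162; τ_4 = 4.99/1.162 = 4.295 s.
Total: 0.3997 + 2.121 + 1.733 + 4.295 s.

τ = 8.55 s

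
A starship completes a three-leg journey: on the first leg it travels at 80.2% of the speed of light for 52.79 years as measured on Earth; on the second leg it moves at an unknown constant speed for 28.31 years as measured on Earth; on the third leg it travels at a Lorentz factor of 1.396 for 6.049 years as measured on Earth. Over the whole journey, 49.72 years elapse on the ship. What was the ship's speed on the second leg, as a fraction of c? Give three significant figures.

Leg 1: β = 0.802; γ = 1/√(1 − 0.802²) = 1/√0.3568 = 1.674; τ_1 = 52.79/1.674 = 31.53 years.
Leg 2: speed unknown; τ_2 = 28.31/γ_2.
Leg 3: γ = 1.396; τ_3 = 6.049/1.396 = 4.333 years.
Total proper time: 31.53 + τ_2 + 4.333 = 49.72, so τ_2 = 49.72 − 35.87 = 13.85 years.
γ_2 = 28.31/13.85 = 2.043; β = √(1 − 1/γ²) = √0.7605.

β = 0.872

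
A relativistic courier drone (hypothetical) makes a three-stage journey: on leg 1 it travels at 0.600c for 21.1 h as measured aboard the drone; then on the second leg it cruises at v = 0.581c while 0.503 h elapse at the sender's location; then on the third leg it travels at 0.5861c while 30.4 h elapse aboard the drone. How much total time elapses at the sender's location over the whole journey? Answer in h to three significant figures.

Δt = 64.4 h

Leg 1: γ = 1/√(1 − 0.600²) = 5/4 = 1.250; Δt_1 = 1.250 × 21.1 = 26.38 h.
Leg 2: 0.503 h is already measured at the sender's location.
Leg 3: γ = 1/√(1 − 0.5861²) = 1/√0.6565 = 1.234; Δt_3 = 1.234 × 30.4 = 37.52 h.
Total: 26.38 + 0.5030 + 37.52 h.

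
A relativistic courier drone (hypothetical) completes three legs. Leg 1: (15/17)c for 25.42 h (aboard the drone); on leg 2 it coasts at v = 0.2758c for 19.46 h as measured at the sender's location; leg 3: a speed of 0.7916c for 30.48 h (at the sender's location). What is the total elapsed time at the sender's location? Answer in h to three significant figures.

Δt = 104 h

Leg 1: γ = 1/√(1 − (15/17)²) = 17/8 = 2.125; Δt_1 = 2.125 × 25.42 = 54.02 h.
Leg 2: 19.46 h is already measured at the sender's location.
Leg 3: 30.48 h is already measured at the sender's location.
Total: 54.02 + 19.46 + 30.48 h.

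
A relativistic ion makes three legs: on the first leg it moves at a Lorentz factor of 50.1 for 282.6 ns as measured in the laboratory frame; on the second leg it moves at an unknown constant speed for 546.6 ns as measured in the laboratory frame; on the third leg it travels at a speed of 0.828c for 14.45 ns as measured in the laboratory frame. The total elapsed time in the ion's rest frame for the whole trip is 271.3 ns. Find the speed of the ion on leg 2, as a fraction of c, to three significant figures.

β = 0.882

Leg 1: γ = 50.1; τ_1 = 282.6/50.10 = 5.641 ns.
Leg 2: speed unknown; τ_2 = 546.6/γ_2.
Leg 3: γ = 1/√(1 − 0.828²) = 1/√0.3144 = 1.783; τ_3 = 14.45/1.783 = 8.103 ns.
Total proper time: 5.641 + τ_2 + 8.103 = 271.3, so τ_2 = 271.3 − 13.74 = 257.6 ns.
γ_2 = 546.6/257.6 = 2.122; β = √(1 − 1/γ²) = √0.7780.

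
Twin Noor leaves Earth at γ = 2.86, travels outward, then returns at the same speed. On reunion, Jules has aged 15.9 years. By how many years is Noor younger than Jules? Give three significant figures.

Δt − τ = 10.3 years

γ = 2.86
Noor's elapsed proper time: τ = 15.9/2.860 = 5.559 years.
Age gap = Δt − τ = 15.9 − 5.559 years.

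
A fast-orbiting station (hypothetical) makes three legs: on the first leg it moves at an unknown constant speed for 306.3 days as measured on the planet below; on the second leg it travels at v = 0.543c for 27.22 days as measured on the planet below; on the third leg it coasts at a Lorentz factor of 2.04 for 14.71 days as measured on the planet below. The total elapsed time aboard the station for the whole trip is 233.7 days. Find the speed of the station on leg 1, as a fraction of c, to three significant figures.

β = 0.747

Leg 1: speed unknown; τ_1 = 306.3/γ_1.
Leg 2: γ = 1/√(1 − 0.543²) = 1/√0.7052 = 1.191; τ_2 = 27.22/1.191 = 22.86 days.
Leg 3: γ = 2.04; τ_3 = 14.71/2.040 = 7.211 days.
Total proper time: τ_1 + 22.86 + 7.211 = 233.7, so τ_1 = 233.7 − 30.07 = 203.6 days.
γ_1 = 306.3/203.6 = 1.504; β = √(1 − 1/γ²) = √0.5580.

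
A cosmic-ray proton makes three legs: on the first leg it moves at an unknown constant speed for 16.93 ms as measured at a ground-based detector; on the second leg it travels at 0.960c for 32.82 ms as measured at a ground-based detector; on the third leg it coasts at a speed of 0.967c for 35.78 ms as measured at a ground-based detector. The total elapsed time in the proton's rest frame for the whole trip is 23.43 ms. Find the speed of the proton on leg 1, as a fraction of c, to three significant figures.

Leg 1: speed unknown; τ_1 = 16.93/γ_1.
Leg 2: γ = 1/√(1 − 0.960²) = 25/7 ≈ 3.571; τ_2 = 32.82/3.571 = 9.190 ms.
Leg 3: γ = 1/√(1 − 0.967²) = 1/√0.06491 = 3.925; τ_3 = 35.78/3.925 = 9.116 ms.
Total proper time: τ_1 + 9.190 + 9.116 = 23.43, so τ_1 = 23.43 − 18.31 = 5.125 ms.
γ_1 = 16.93/5.125 = 3.304; β = √(1 − 1/γ²) = √0.9084.

β = 0.953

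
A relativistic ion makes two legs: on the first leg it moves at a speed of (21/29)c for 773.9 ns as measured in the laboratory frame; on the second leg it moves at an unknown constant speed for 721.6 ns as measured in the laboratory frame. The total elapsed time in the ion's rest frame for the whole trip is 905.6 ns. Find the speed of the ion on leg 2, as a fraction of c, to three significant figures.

β = 0.857

Leg 1: γ = 1/√(1 − (21/29)²) = 29/20 = 1.450; τ_1 = 773.9/1.450 = 533.7 ns.
Leg 2: speed unknown; τ_2 = 721.6/γ_2.
Total proper time: 533.7 + τ_2 = 905.6, so τ_2 = 905.6 − 533.7 = 371.9 ns.
γ_2 = 721.6/371.9 = 1.940; β = √(1 − 1/γ²) = √0.7344.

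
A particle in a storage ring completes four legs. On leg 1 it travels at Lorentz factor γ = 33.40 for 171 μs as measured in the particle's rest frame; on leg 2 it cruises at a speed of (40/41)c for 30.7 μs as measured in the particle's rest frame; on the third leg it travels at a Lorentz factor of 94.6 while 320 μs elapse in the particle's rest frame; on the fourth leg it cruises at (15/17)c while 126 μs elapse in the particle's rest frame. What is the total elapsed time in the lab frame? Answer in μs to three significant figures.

Leg 1: γ = 33.40; Δt_1 = 33.40 × 171 = 5711 μs.
Leg 2: γ = 1/√(1 − (40/41)²) = 41/9 ≈ 4.556; Δt_2 = 4.556 × 30.7 = 139.9 μs.
Leg 3: γ = 94.6; Δt_3 = 94.60 × 320 = 3.027×10⁴ μs.
Leg 4: γ = 1/√(1 − (15/17)²) = 17/8 = 2.125; Δt_4 = 2.125 × 126 = 267.8 μs.
Total: 5711 + 139.9 + 3.027×10⁴ + 267.8 μs.

Δt = 3.64×10⁴ μs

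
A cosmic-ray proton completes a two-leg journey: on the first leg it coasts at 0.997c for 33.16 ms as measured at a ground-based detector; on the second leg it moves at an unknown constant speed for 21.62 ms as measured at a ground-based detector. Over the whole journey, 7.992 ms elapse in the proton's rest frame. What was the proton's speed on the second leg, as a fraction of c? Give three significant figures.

Leg 1: γ = 1/√(1 − 0.997²) = 1/√0.005991 = 12.92; τ_1 = 33.16/12.92 = 2.567 ms.
Leg 2: speed unknown; τ_2 = 21.62/γ_2.
Total proper time: 2.567 + τ_2 = 7.992, so τ_2 = 7.992 − 2.567 = 5.425 ms.
γ_2 = 21.62/5.425 = 3.985; β = √(1 − 1/γ²) = √0.9370.

β = 0.968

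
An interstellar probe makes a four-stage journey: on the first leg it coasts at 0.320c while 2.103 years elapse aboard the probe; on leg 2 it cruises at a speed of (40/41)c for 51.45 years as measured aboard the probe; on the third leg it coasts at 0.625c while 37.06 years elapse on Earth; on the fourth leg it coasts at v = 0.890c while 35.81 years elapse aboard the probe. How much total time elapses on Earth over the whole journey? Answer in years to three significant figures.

Δt = 352 years

Leg 1: γ = 1/√(1 − 0.320²) = 1/√0.8976 = 1.056; Δt_1 = 1.056 × 2.103 = 2.220 years.
Leg 2: γ = 1/√(1 − (40/41)²) = 41/9 ≈ 4.556; Δt_2 = 4.556 × 51.45 = 234.4 years.
Leg 3: 37.06 years is already measured on Earth.
Leg 4: γ = 1/√(1 − 0.890²) = 1/√0.2079 = 2.193; Δt_4 = 2.193 × 35.81 = 78.54 years.
Total: 2.220 + 234.4 + 37.06 + 78.54 years.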